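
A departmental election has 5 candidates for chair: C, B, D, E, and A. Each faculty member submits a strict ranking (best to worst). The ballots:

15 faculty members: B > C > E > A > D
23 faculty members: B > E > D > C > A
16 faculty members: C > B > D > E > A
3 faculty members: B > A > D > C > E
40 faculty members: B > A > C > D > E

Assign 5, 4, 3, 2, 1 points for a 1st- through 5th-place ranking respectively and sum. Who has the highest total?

C: 15·4 + 23·2 + 16·5 + 3·2 + 40·3 = 312
B: 15·5 + 23·5 + 16·4 + 3·5 + 40·5 = 469
D: 15·1 + 23·3 + 16·3 + 3·3 + 40·2 = 221
E: 15·3 + 23·4 + 16·2 + 3·1 + 40·1 = 212
A: 15·2 + 23·1 + 16·1 + 3·4 + 40·4 = 241
B has the highest Borda score (469).

B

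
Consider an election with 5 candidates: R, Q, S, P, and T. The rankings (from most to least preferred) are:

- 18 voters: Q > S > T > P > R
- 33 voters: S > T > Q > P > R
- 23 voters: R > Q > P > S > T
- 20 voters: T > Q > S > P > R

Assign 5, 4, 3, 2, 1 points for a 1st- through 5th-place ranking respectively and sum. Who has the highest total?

R: 18·1 + 33·1 + 23·5 + 20·1 = 186
Q: 18·5 + 33·3 + 23·4 + 20·4 = 361
S: 18·4 + 33·5 + 23·2 + 20·3 = 343
P: 18·2 + 33·2 + 23·3 + 20·2 = 211
T: 18·3 + 33·4 + 23·1 + 20·5 = 309
Q has the highest Borda score (361).

Q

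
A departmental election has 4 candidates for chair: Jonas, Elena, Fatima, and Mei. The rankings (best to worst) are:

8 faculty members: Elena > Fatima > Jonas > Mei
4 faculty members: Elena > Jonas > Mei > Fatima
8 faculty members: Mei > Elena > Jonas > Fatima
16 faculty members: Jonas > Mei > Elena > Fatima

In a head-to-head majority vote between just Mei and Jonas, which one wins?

Voters preferring Mei to Jonas: 8; preferring Jonas to Mei: 28.
Jonas wins the head-to-head.

Jonas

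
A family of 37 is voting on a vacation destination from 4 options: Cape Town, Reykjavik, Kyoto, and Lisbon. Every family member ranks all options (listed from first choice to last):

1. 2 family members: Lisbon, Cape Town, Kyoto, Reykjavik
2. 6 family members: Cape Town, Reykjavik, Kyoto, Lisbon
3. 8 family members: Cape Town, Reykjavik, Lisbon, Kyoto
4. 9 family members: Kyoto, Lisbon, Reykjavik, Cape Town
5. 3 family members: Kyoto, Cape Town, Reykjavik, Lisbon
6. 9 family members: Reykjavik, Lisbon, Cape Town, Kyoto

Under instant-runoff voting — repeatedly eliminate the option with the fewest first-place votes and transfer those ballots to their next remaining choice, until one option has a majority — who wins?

Cape Town

Round 1: Cape Town 14, Reykjavik 9, Kyoto 12, Lisbon 2. Eliminate Lisbon.
Round 2: Cape Town 16, Reykjavik 9, Kyoto 12. Eliminate Reykjavik.
Round 3: Cape Town 25, Kyoto 12. Cape Town has a majority.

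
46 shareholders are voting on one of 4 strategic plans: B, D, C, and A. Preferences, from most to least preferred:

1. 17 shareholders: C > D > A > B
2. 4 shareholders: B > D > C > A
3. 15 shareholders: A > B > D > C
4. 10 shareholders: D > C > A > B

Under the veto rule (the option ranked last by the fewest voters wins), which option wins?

D

Last-place votes: B 27, D 0, C 15, A 4.
D is ranked last by the fewest voters, so D wins.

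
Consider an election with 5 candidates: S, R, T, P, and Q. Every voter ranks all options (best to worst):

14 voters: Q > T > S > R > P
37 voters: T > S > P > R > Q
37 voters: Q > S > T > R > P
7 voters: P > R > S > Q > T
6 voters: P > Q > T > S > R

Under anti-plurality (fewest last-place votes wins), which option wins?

S

Last-place votes: S 0, R 6, T 7, P 51, Q 37.
S is ranked last by the fewest voters, so S wins.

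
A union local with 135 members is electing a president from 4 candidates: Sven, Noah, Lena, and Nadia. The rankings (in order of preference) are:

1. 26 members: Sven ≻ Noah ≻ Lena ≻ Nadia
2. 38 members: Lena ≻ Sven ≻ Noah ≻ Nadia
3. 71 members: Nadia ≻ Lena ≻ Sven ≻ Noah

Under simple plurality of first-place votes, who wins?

Nadia

First-place votes: Sven 26, Noah 0, Lena 38, Nadia 71.
Nadia has the most first-place votes.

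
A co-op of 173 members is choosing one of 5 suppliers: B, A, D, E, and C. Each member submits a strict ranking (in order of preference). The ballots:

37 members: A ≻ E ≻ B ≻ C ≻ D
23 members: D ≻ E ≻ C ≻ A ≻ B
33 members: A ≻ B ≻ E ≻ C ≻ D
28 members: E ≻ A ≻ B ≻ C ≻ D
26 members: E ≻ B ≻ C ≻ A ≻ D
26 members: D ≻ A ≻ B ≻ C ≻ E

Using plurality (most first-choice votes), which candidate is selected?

First-place votes: B 0, A 70, D 49, E 54, C 0.
A has the most first-place votes.

A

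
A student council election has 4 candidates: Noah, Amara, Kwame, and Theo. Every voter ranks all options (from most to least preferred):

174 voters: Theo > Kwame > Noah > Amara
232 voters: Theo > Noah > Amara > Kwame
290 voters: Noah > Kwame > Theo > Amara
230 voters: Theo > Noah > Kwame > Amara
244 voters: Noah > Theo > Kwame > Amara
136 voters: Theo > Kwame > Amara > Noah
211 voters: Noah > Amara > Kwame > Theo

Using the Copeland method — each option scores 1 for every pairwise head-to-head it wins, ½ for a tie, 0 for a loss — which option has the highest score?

Noah: beats Amara and Kwame; loses to Theo → score 2.
Amara: loses to Noah, Kwame, and Theo → score 0.
Kwame: beats Amara; loses to Noah and Theo → score 1.
Theo: beats Noah, Amara, and Kwame → score 3.
Theo has the best pairwise record.

Theo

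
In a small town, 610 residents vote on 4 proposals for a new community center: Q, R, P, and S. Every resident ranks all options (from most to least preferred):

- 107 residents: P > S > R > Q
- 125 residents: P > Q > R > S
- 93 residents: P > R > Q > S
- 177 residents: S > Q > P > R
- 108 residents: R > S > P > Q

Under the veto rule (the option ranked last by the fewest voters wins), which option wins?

Last-place votes: Q 215, R 177, P 0, S 218.
P is ranked last by the fewest voters, so P wins.

P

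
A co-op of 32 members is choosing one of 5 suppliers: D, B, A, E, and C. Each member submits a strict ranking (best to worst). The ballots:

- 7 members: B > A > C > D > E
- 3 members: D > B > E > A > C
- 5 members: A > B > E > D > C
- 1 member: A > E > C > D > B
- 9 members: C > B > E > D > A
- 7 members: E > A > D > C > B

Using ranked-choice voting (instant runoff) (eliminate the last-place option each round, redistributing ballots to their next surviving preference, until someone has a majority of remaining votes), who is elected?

C

Round 1: D 3, B 7, A 6, E 7, C 9. Eliminate D.
Round 2: B 10, A 6, E 7, C 9. Eliminate A.
Round 3: B 15, E 8, C 9. Eliminate E.
Round 4: B 15, C 17. C has a majority.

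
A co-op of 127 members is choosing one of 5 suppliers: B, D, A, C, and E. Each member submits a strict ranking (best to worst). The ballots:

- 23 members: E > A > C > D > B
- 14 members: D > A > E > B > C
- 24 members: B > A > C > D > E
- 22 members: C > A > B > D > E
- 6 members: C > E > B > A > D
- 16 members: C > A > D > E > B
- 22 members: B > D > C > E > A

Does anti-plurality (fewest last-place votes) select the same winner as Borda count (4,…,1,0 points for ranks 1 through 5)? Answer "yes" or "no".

no

Anti-plurality — last-place votes: B 39, D 6, A 22, C 14, E 46. Winner: D.
Borda — scores: B 254, D 223, A 303, C 314, E 176. Winner: C.
The two methods disagree.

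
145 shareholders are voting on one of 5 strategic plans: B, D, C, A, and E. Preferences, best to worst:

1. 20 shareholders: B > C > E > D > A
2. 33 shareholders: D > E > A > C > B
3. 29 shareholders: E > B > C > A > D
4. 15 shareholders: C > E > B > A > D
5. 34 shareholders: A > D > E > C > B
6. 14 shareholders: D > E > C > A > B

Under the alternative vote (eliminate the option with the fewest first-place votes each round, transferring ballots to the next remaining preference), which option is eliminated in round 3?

A

Round 1: B 20, D 47, C 15, A 34, E 29. Eliminate C.
Round 2: B 20, D 47, A 34, E 44. Eliminate B.
Round 3: D 47, A 34, E 64. Eliminate A.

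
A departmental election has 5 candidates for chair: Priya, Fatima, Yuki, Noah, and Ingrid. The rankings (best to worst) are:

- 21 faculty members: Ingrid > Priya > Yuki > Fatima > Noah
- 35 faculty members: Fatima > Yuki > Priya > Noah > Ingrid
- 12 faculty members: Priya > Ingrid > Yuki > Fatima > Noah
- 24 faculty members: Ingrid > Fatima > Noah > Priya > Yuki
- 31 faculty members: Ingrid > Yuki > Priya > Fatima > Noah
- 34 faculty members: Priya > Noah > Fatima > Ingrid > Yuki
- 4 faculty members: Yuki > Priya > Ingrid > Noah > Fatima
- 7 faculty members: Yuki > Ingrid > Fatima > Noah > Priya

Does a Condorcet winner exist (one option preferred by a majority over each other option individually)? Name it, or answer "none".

Priya

Priya vs Fatima: 102–66 for Priya.
Priya vs Yuki: 91–77 for Priya.
Priya vs Noah: 137–31 for Priya.
Priya vs Ingrid: 85–83 for Priya.
Priya beats every other option head-to-head.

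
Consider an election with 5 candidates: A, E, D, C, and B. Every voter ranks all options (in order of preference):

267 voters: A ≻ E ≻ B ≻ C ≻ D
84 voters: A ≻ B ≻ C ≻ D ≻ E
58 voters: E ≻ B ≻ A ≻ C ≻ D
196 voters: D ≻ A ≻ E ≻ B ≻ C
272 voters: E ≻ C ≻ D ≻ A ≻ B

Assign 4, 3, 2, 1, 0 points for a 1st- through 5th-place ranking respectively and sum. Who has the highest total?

A: 267·4 + 84·4 + 58·2 + 196·3 + 272·1 = 2380
E: 267·3 + 84·0 + 58·4 + 196·2 + 272·4 = 2513
D: 267·0 + 84·1 + 58·0 + 196·4 + 272·2 = 1412
C: 267·1 + 84·2 + 58·1 + 196·0 + 272·3 = 1309
B: 267·2 + 84·3 + 58·3 + 196·1 + 272·0 = 1156
E has the highest Borda score (2513).

E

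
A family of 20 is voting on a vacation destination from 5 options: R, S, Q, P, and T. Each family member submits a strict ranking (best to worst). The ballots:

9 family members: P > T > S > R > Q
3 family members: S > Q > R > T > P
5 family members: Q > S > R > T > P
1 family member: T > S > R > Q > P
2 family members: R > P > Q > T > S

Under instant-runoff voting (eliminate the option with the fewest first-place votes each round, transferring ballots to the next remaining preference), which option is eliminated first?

T

Round 1: R 2, S 3, Q 5, P 9, T 1. Eliminate T.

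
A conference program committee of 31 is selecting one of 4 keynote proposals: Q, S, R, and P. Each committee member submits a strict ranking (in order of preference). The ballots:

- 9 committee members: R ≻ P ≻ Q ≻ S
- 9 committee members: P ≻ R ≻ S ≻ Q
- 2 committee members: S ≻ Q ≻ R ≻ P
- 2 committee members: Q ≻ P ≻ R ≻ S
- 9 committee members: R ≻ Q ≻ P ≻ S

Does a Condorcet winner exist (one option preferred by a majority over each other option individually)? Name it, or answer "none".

R

R vs Q: 27–4 for R.
R vs S: 29–2 for R.
R vs P: 20–11 for R.
R beats every other option head-to-head.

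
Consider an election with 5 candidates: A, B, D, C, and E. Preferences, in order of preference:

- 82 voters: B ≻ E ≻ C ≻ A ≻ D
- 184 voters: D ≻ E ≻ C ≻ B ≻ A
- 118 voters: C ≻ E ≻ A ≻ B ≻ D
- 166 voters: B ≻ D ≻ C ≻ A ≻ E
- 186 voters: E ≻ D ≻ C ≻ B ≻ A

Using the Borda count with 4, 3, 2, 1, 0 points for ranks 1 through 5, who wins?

A: 82·1 + 184·0 + 118·2 + 166·1 + 186·0 = 484
B: 82·4 + 184·1 + 118·1 + 166·4 + 186·1 = 1480
D: 82·0 + 184·4 + 118·0 + 166·3 + 186·3 = 1792
C: 82·2 + 184·2 + 118·4 + 166·2 + 186·2 = 1708
E: 82·3 + 184·3 + 118·3 + 166·0 + 186·4 = 1896
E has the highest Borda score (1896).

E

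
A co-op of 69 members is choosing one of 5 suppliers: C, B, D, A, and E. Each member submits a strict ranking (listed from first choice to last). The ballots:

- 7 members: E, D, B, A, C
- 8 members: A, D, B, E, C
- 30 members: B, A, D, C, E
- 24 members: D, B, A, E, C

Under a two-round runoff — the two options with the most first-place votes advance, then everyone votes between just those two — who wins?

D

Round 1 first-place votes: C 0, B 30, D 24, A 8, E 7.
B and D advance.
Runoff: B is preferred to D by 30 voters; D by 39.
D wins the runoff.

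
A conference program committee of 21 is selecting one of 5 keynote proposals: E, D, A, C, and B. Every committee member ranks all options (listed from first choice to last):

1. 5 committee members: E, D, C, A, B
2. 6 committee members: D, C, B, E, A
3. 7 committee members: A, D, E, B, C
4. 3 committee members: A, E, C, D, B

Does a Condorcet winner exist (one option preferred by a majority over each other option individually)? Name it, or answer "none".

D vs E: 13–8 for D.
D vs A: 11–10 for D.
D vs C: 18–3 for D.
D vs B: 21–0 for D.
D beats every other option head-to-head.

D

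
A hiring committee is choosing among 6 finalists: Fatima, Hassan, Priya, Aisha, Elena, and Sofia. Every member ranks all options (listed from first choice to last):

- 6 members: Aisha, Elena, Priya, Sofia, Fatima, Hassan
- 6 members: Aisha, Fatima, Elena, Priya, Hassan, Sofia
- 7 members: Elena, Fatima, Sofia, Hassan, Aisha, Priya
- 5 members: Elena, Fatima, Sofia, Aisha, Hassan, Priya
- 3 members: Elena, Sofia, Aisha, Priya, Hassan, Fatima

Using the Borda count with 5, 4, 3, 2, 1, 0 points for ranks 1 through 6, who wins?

Elena

Fatima: 6·1 + 6·4 + 7·4 + 5·4 + 3·0 = 78
Hassan: 6·0 + 6·1 + 7·2 + 5·1 + 3·1 = 28
Priya: 6·3 + 6·2 + 7·0 + 5·0 + 3·2 = 36
Aisha: 6·5 + 6·5 + 7·1 + 5·2 + 3·3 = 86
Elena: 6·4 + 6·3 + 7·5 + 5·5 + 3·5 = 117
Sofia: 6·2 + 6·0 + 7·3 + 5·3 + 3·4 = 60
Elena has the highest Borda score (117).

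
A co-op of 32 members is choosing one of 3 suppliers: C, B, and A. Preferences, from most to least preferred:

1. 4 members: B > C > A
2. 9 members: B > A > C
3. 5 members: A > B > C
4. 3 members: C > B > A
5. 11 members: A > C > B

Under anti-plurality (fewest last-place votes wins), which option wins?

A

Last-place votes: C 14, B 11, A 7.
A is ranked last by the fewest voters, so A wins.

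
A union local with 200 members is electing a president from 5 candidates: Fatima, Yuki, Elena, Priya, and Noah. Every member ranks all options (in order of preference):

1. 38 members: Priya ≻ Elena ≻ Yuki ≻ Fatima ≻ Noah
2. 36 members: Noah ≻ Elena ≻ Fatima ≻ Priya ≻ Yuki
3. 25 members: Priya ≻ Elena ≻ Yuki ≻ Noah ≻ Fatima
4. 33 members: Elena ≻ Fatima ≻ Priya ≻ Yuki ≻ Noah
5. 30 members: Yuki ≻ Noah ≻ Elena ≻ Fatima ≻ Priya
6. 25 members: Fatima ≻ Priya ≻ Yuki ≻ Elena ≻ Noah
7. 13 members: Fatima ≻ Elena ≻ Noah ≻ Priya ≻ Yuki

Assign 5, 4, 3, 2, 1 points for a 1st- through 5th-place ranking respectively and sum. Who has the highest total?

Elena

Fatima: 38·2 + 36·3 + 25·1 + 33·4 + 30·2 + 25·5 + 13·5 = 591
Yuki: 38·3 + 36·1 + 25·3 + 33·2 + 30·5 + 25·3 + 13·1 = 529
Elena: 38·4 + 36·4 + 25·4 + 33·5 + 30·3 + 25·2 + 13·4 = 753
Priya: 38·5 + 36·2 + 25·5 + 33·3 + 30·1 + 25·4 + 13·2 = 642
Noah: 38·1 + 36·5 + 25·2 + 33·1 + 30·4 + 25·1 + 13·3 = 485
Elena has the highest Borda score (753).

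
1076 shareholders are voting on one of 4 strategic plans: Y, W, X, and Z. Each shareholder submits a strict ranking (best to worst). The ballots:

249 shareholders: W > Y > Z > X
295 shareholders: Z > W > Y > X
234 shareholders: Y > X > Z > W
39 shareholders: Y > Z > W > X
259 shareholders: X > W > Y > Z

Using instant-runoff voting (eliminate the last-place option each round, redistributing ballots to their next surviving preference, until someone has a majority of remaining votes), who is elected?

Round 1: Y 273, W 249, X 259, Z 295. Eliminate W.
Round 2: Y 522, X 259, Z 295. Eliminate X.
Round 3: Y 781, Z 295. Y has a majority.

Y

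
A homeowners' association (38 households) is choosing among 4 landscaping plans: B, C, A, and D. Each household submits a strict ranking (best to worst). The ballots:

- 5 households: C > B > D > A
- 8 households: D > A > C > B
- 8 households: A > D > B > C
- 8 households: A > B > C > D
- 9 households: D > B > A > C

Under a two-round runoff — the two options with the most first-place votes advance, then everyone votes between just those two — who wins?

Round 1 first-place votes: B 0, C 5, A 16, D 17.
D and A advance.
Runoff: D is preferred to A by 22 voters; A by 16.
D wins the runoff.

D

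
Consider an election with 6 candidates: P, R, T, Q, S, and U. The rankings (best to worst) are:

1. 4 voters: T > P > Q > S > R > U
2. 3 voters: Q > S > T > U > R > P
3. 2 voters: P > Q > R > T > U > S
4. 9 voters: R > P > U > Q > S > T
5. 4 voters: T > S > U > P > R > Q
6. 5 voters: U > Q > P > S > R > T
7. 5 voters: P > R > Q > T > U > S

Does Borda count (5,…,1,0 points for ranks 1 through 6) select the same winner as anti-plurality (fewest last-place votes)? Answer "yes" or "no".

no

Borda — scores: P 110, R 87, T 63, Q 88, S 55, U 77. Winner: P.
Anti-plurality — last-place votes: P 3, R 0, T 14, Q 4, S 7, U 4. Winner: R.
The two methods disagree.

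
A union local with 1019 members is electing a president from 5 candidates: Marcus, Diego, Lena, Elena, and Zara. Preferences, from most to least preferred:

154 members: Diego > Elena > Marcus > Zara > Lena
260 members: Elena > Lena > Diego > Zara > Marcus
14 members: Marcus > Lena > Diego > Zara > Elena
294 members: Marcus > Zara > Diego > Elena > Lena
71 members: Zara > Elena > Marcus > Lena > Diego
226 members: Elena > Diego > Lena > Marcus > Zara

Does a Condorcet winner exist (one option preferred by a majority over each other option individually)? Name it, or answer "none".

Elena

Elena vs Marcus: 711–308 for Elena.
Elena vs Diego: 557–462 for Elena.
Elena vs Lena: 1005–14 for Elena.
Elena vs Zara: 640–379 for Elena.
Elena beats every other option head-to-head.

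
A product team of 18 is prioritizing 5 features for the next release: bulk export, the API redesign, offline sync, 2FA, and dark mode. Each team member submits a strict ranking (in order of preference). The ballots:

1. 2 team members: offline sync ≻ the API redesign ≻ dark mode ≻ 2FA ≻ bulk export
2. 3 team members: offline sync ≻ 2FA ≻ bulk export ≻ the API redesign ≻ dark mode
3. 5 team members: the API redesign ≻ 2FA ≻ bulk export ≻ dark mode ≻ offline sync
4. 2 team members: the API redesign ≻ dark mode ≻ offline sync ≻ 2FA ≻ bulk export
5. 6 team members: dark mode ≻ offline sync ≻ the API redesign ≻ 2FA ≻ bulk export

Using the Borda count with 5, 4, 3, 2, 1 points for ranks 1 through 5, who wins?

bulk export: 2·1 + 3·3 + 5·3 + 2·1 + 6·1 = 34
the API redesign: 2·4 + 3·2 + 5·5 + 2·5 + 6·3 = 67
offline sync: 2·5 + 3·5 + 5·1 + 2·3 + 6·4 = 60
2FA: 2·2 + 3·4 + 5·4 + 2·2 + 6·2 = 52
dark mode: 2·3 + 3·1 + 5·2 + 2·4 + 6·5 = 57
the API redesign has the highest Borda score (67).

the API redesign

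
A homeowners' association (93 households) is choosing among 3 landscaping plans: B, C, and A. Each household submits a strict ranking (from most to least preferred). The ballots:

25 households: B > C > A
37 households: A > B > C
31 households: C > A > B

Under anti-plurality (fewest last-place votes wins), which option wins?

Last-place votes: B 31, C 37, A 25.
A is ranked last by the fewest voters, so A wins.

A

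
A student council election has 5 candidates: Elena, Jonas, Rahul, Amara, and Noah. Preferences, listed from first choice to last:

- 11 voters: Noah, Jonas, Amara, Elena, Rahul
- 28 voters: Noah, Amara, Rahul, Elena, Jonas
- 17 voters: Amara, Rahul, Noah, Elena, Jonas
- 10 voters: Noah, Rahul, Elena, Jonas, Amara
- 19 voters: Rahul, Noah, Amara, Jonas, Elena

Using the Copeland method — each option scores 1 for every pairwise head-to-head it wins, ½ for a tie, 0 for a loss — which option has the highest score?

Noah

Elena: beats Jonas; loses to Rahul, Amara, and Noah → score 1.
Jonas: loses to Elena, Rahul, Amara, and Noah → score 0.
Rahul: beats Elena and Jonas; loses to Amara and Noah → score 2.
Amara: beats Elena, Jonas, and Rahul; loses to Noah → score 3.
Noah: beats Elena, Jonas, Rahul, and Amara → score 4.
Noah has the best pairwise record.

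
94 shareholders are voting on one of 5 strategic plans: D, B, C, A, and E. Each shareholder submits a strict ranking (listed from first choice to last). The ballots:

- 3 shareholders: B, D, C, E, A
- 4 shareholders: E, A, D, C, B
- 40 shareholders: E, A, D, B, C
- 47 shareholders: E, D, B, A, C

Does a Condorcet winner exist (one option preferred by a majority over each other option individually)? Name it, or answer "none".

E vs D: 91–3 for E.
E vs B: 91–3 for E.
E vs C: 91–3 for E.
E vs A: 94–0 for E.
E beats every other option head-to-head.

E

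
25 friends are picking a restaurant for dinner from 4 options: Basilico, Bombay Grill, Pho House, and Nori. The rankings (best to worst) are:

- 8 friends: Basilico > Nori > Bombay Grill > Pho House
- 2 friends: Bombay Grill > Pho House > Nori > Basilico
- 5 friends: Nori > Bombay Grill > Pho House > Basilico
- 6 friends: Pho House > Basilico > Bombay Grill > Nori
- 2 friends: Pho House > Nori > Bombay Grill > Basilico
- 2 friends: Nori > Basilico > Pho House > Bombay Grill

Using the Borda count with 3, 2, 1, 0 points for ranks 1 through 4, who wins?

Nori

Basilico: 8·3 + 2·0 + 5·0 + 6·2 + 2·0 + 2·2 = 40
Bombay Grill: 8·1 + 2·3 + 5·2 + 6·1 + 2·1 + 2·0 = 32
Pho House: 8·0 + 2·2 + 5·1 + 6·3 + 2·3 + 2·1 = 35
Nori: 8·2 + 2·1 + 5·3 + 6·0 + 2·2 + 2·3 = 43
Nori has the highest Borda score (43).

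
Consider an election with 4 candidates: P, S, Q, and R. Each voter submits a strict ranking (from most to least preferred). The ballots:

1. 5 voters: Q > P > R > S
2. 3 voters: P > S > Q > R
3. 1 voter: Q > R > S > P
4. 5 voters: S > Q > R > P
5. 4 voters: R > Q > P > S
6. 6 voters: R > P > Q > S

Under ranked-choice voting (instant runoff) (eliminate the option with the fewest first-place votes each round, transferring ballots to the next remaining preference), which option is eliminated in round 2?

Q

Round 1: P 3, S 5, Q 6, R 10. Eliminate P.
Round 2: S 8, Q 6, R 10. Eliminate Q.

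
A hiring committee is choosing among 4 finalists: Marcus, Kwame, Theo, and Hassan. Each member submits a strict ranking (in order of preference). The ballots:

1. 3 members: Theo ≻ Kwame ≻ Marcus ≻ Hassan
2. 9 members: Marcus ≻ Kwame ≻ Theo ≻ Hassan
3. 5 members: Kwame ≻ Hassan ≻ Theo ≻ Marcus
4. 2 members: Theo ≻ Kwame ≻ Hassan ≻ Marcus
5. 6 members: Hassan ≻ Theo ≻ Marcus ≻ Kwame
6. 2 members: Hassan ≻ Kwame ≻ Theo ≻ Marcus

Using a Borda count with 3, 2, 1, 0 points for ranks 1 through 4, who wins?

Kwame

Marcus: 3·1 + 9·3 + 5·0 + 2·0 + 6·1 + 2·0 = 36
Kwame: 3·2 + 9·2 + 5·3 + 2·2 + 6·0 + 2·2 = 47
Theo: 3·3 + 9·1 + 5·1 + 2·3 + 6·2 + 2·1 = 43
Hassan: 3·0 + 9·0 + 5·2 + 2·1 + 6·3 + 2·3 = 36
Kwame has the highest Borda score (47).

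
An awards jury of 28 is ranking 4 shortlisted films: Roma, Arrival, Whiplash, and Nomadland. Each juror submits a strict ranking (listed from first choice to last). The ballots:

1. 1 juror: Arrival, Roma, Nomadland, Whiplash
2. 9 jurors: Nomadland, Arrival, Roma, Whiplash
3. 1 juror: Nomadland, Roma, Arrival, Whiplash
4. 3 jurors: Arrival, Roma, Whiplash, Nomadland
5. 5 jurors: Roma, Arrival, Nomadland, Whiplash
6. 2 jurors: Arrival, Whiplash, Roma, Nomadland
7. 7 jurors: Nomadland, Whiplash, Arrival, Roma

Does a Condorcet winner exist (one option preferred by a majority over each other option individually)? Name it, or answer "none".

Nomadland

Nomadland vs Roma: 17–11 for Nomadland.
Nomadland vs Arrival: 17–11 for Nomadland.
Nomadland vs Whiplash: 23–5 for Nomadland.
Nomadland beats every other option head-to-head.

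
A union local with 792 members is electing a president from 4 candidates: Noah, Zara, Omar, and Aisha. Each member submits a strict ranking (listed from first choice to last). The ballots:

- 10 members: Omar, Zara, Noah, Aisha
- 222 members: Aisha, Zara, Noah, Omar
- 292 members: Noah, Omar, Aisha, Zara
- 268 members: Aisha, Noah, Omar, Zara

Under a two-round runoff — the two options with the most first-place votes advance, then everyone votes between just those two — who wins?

Round 1 first-place votes: Noah 292, Zara 0, Omar 10, Aisha 490.
Aisha and Noah advance.
Runoff: Aisha is preferred to Noah by 490 voters; Noah by 302.
Aisha wins the runoff.

Aisha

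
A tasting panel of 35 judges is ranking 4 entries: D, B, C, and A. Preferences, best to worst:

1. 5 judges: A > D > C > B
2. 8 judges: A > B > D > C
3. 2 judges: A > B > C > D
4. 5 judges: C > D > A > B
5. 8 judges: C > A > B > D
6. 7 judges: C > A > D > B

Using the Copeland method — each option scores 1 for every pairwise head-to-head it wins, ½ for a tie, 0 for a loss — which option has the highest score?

C

D: loses to B, C, and A → score 0.
B: beats D; loses to C and A → score 1.
C: beats D, B, and A → score 3.
A: beats D and B; loses to C → score 2.
C has the best pairwise record.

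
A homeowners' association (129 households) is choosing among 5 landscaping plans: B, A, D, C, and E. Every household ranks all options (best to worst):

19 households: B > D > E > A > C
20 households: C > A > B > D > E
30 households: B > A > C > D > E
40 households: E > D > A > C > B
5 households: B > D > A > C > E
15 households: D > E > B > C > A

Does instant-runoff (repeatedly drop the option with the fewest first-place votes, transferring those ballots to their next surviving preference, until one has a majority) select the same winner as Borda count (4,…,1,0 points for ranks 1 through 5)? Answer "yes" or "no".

no

Instant-runoff — R1 B 54, A 0, D 15, C 20, E 40 (A out); R2 B 54, D 15, C 20, E 40 (D out); R3 B 54, C 20, E 55 (C out); R4 B 74, E 55 (B winner). Winner: B.
Borda — scores: B 286, A 259, D 302, C 200, E 243. Winner: D.
The two methods disagree.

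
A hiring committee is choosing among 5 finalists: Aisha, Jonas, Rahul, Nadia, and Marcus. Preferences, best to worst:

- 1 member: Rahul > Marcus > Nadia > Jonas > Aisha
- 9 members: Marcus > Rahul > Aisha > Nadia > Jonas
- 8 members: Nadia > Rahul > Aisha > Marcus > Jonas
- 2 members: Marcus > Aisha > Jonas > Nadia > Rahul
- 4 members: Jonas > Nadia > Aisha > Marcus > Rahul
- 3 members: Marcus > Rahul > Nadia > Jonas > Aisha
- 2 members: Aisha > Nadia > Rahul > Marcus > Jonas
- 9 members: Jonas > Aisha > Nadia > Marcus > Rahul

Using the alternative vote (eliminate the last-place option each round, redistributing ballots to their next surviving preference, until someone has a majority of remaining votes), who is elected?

Round 1: Aisha 2, Jonas 13, Rahul 1, Nadia 8, Marcus 14. Eliminate Rahul.
Round 2: Aisha 2, Jonas 13, Nadia 8, Marcus 15. Eliminate Aisha.
Round 3: Jonas 13, Nadia 10, Marcus 15. Eliminate Nadia.
Round 4: Jonas 13, Marcus 25. Marcus has a majority.

Marcus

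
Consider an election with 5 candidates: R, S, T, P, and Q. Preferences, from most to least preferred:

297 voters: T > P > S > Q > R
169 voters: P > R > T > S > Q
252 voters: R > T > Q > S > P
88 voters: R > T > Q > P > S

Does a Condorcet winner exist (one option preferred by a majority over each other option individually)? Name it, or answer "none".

none

Checking pairwise contests:
P beats R 466–340.
R beats S 509–297.
R beats T 509–297.
T beats P 637–169.
R beats Q 509–297.
Every option loses at least one head-to-head, so there is no Condorcet winner.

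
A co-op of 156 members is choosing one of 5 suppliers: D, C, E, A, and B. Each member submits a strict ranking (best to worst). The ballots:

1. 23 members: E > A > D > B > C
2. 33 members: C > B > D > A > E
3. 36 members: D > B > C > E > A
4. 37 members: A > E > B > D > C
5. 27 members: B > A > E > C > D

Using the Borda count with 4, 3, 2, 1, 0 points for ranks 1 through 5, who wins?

D: 23·2 + 33·2 + 36·4 + 37·1 + 27·0 = 293
C: 23·0 + 33·4 + 36·2 + 37·0 + 27·1 = 231
E: 23·4 + 33·0 + 36·1 + 37·3 + 27·2 = 293
A: 23·3 + 33·1 + 36·0 + 37·4 + 27·3 = 331
B: 23·1 + 33·3 + 36·3 + 37·2 + 27·4 = 412
B has the highest Borda score (412).

B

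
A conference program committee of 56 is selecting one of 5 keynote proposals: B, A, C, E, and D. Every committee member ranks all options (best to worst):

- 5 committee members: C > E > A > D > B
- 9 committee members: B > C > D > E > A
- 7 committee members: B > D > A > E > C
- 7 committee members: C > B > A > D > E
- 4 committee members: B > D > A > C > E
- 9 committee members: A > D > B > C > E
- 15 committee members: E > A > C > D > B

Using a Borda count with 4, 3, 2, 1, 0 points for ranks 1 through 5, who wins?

A

B: 5·0 + 9·4 + 7·4 + 7·3 + 4·4 + 9·2 + 15·0 = 119
A: 5·2 + 9·0 + 7·2 + 7·2 + 4·2 + 9·4 + 15·3 = 127
C: 5·4 + 9·3 + 7·0 + 7·4 + 4·1 + 9·1 + 15·2 = 118
E: 5·3 + 9·1 + 7·1 + 7·0 + 4·0 + 9·0 + 15·4 = 91
D: 5·1 + 9·2 + 7·3 + 7·1 + 4·3 + 9·3 + 15·1 = 105
A has the highest Borda score (127).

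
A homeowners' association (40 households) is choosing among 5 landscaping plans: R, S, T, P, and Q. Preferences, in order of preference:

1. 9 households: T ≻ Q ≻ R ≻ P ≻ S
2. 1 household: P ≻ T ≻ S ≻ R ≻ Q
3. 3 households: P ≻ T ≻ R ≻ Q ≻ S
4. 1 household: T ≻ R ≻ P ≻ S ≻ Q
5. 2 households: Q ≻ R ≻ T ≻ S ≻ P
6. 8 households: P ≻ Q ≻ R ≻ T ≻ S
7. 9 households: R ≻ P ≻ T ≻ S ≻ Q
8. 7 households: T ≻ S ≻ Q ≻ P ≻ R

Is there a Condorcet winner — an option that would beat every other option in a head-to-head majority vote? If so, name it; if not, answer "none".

none

Checking pairwise contests:
T beats R 21–19.
R beats S 32–8.
P beats T 21–19.
R beats P 21–19.
T beats Q 30–10.
Every option loses at least one head-to-head, so there is no Condorcet winner.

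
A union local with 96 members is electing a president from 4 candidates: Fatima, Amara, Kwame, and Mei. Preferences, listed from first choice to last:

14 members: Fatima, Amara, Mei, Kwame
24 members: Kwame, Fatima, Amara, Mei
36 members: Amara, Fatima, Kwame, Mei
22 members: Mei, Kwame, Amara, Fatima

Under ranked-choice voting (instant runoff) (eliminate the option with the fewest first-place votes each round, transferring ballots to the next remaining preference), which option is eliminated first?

Fatima

Round 1: Fatima 14, Amara 36, Kwame 24, Mei 22. Eliminate Fatima.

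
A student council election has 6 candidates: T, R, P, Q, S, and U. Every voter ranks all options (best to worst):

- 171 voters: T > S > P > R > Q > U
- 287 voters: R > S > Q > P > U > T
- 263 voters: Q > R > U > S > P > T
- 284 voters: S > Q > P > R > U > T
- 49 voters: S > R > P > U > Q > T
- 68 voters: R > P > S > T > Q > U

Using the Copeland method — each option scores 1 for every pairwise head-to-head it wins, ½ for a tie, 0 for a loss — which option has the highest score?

R

T: loses to R, P, Q, S, and U → score 0.
R: beats T, P, Q, S, and U → score 5.
P: beats T and U; loses to R, Q, and S → score 2.
Q: beats T, P, and U; loses to R and S → score 3.
S: beats T, P, Q, and U; loses to R → score 4.
U: beats T; loses to R, P, Q, and S → score 1.
R has the best pairwise record.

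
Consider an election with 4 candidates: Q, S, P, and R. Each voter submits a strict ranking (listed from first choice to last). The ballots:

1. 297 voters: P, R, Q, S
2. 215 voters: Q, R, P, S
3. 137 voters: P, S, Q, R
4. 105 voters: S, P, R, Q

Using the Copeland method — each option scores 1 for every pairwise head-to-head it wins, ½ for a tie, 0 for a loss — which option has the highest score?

Q: beats S; loses to P and R → score 1.
S: loses to Q, P, and R → score 0.
P: beats Q, S, and R → score 3.
R: beats Q and S; loses to P → score 2.
P has the best pairwise record.

P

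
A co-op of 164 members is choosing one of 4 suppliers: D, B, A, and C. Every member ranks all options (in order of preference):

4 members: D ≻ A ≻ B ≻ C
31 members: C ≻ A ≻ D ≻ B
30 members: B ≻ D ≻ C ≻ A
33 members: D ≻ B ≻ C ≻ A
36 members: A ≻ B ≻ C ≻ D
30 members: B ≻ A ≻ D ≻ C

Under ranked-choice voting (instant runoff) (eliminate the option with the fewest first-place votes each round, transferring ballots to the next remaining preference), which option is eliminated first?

C

Round 1: D 37, B 60, A 36, C 31. Eliminate C.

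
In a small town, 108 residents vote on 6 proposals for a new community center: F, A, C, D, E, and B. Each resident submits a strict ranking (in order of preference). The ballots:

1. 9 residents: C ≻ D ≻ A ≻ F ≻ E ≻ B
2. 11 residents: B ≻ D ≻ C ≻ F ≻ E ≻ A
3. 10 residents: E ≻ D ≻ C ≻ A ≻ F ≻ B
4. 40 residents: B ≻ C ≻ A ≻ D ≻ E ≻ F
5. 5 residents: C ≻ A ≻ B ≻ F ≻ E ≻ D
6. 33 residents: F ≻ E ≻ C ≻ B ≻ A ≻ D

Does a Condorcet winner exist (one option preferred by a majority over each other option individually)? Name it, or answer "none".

C vs F: 75–33 for C.
C vs A: 108–0 for C.
C vs D: 87–21 for C.
C vs E: 65–43 for C.
C vs B: 57–51 for C.
C beats every other option head-to-head.

C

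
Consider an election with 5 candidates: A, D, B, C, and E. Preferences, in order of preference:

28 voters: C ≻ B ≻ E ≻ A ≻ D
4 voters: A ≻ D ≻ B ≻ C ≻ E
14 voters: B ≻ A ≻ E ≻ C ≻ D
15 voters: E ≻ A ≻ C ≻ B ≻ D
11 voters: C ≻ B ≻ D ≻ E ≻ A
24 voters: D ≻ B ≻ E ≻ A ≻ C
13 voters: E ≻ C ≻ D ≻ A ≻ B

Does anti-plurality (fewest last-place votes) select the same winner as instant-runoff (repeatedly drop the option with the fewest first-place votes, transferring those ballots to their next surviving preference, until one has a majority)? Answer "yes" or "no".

Anti-plurality — last-place votes: A 11, D 57, B 13, C 24, E 4. Winner: E.
Instant-runoff — R1 A 4, D 24, B 14, C 39, E 28 (A out); R2 D 28, B 14, C 39, E 28 (B out); R3 D 28, C 39, E 42 (D out); R4 C 43, E 66 (E winner). Winner: E.
The two methods agree.

yes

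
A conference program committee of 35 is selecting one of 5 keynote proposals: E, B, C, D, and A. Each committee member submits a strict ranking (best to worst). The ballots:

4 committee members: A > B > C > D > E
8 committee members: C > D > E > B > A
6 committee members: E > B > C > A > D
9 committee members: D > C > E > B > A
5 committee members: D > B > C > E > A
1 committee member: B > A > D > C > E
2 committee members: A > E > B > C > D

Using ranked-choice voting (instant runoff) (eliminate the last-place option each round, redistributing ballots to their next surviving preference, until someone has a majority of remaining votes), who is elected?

C

Round 1: E 6, B 1, C 8, D 14, A 6. Eliminate B.
Round 2: E 6, C 8, D 14, A 7. Eliminate E.
Round 3: C 14, D 14, A 7. Eliminate A.
Round 4: C 20, D 15. C has a majority.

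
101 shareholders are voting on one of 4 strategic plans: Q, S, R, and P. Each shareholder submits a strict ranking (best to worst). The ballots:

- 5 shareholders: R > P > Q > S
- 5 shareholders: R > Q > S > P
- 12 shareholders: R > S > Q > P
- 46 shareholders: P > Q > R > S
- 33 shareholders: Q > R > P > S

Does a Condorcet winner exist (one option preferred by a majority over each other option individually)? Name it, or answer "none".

Checking pairwise contests:
P beats Q 51–50.
Q beats S 89–12.
Q beats R 79–22.
R beats P 55–46.
Every option loses at least one head-to-head, so there is no Condorcet winner.

none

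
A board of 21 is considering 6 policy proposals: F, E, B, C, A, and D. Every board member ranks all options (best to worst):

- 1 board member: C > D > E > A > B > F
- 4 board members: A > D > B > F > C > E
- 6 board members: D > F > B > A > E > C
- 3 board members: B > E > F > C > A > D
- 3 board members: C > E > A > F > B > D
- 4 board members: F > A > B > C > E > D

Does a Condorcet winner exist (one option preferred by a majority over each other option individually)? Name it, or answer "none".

Checking pairwise contests:
D beats F 11–10.
F beats E 14–7.
F beats B 13–8.
F beats C 17–4.
F beats A 13–8.
C beats D 11–10.
Every option loses at least one head-to-head, so there is no Condorcet winner.

none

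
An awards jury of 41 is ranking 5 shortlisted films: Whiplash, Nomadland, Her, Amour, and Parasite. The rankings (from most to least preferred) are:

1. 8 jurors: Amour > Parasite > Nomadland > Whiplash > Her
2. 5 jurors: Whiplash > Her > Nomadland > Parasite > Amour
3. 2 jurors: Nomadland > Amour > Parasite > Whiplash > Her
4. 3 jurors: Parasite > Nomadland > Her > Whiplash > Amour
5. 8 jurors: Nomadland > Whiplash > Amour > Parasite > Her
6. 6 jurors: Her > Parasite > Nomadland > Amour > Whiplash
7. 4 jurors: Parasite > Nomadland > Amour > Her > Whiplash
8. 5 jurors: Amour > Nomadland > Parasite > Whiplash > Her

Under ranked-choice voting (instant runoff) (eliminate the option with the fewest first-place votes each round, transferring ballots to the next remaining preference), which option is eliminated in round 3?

Her

Round 1: Whiplash 5, Nomadland 10, Her 6, Amour 13, Parasite 7. Eliminate Whiplash.
Round 2: Nomadland 10, Her 11, Amour 13, Parasite 7. Eliminate Parasite.
Round 3: Nomadland 17, Her 11, Amour 13. Eliminate Her.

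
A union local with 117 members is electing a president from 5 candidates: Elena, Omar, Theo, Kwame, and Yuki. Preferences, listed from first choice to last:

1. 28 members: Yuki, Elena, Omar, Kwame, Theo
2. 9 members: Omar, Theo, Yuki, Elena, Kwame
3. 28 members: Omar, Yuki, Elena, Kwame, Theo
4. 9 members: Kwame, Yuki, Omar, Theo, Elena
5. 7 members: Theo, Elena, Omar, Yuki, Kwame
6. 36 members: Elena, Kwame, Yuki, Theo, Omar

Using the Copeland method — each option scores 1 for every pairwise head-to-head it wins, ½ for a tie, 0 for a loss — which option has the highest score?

Elena: beats Omar, Theo, and Kwame; loses to Yuki → score 3.
Omar: beats Theo and Kwame; loses to Elena and Yuki → score 2.
Theo: loses to Elena, Omar, Kwame, and Yuki → score 0.
Kwame: beats Theo; loses to Elena, Omar, and Yuki → score 1.
Yuki: beats Elena, Omar, Theo, and Kwame → score 4.
Yuki has the best pairwise record.

Yuki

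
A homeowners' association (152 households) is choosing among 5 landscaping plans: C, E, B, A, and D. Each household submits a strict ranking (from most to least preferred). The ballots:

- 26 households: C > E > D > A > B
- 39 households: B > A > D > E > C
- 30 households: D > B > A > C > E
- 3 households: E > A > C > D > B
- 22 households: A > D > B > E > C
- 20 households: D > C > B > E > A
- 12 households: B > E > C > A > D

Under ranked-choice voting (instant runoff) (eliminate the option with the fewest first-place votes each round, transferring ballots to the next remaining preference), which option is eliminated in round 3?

Round 1: C 26, E 3, B 51, A 22, D 50. Eliminate E.
Round 2: C 26, B 51, A 25, D 50. Eliminate A.
Round 3: C 29, B 51, D 72. Eliminate C.

C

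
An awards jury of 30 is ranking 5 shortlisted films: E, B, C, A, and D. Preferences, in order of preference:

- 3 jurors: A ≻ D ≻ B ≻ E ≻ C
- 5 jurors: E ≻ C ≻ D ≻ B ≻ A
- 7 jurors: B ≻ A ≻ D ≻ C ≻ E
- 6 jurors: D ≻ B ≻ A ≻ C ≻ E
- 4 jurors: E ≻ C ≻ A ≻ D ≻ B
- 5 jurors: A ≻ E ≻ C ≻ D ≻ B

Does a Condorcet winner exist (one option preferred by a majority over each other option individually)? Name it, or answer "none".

none

Checking pairwise contests:
B beats E 16–14.
D beats B 23–7.
E beats C 17–13.
B beats A 18–12.
A beats D 19–11.
Every option loses at least one head-to-head, so there is no Condorcet winner.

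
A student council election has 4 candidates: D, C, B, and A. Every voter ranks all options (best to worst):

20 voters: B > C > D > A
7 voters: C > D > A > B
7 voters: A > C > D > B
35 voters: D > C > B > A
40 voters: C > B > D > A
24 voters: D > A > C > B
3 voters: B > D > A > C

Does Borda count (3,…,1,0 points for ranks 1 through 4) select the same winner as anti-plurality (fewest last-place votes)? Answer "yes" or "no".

Borda — scores: D 264, C 289, B 184, A 79. Winner: C.
Anti-plurality — last-place votes: D 0, C 3, B 38, A 95. Winner: D.
The two methods disagree.

no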